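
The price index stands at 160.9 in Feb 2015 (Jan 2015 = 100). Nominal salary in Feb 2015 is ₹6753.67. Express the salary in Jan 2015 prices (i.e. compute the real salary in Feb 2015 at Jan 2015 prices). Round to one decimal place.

4197.4

Real = Nominal ÷ (Index/100) = 6753.67 ÷ (160.9/100)
     = 6753.67 ÷ 1.609 = 4197.4332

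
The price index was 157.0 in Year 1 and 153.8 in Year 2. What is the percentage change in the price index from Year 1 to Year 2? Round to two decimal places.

Change = (153.8 − 157.0) / 157.0 × 100
       = -3.2 / 157.0 × 100 = -2.0382%

-2.04%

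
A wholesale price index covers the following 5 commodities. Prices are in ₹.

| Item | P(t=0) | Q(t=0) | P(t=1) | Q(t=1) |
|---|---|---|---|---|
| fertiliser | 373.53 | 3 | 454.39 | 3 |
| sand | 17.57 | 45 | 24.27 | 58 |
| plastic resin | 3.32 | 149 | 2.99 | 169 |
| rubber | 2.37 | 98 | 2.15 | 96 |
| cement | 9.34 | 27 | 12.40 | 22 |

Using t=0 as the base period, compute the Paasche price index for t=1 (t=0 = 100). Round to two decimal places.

Paasche price index uses current-period quantities as weights.
ΣP(t=1)·Q(t=1) = 454.39×3 + 24.27×58 + 2.99×169 + 2.15×96 + 12.40×22 = 1363.17 + 1407.66 + 505.31 + 206.4 + 272.8 = 3755.34
ΣP(t=0)·Q(t=1) = 373.53×3 + 17.57×58 + 3.32×169 + 2.37×96 + 9.34×22 = 1120.59 + 1019.06 + 561.08 + 227.52 + 205.48 = 3133.73
Index = 3755.34 / 3133.73 × 100 = 119.8361

119.84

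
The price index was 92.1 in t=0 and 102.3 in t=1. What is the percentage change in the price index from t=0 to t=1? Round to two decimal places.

Change = (102.3 − 92.1) / 92.1 × 100
       = 10.2 / 92.1 × 100 = 11.0749%

11.07%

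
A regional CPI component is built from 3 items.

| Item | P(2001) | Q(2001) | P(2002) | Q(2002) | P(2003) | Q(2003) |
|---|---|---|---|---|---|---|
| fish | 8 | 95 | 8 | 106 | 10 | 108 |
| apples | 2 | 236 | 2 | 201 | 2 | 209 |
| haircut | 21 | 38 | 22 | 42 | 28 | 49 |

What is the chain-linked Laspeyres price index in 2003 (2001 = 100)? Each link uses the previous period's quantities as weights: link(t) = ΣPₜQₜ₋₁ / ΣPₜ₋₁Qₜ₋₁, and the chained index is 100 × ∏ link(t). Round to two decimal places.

Link 2001→2002:
ΣP(2002)Q(2001) = 8×95 + 2×236 + 22×38 = 760 + 472 + 836 = 2068
ΣP(2001)Q(2001) = 8×95 + 2×236 + 21×38 = 760 + 472 + 798 = 2030
link = 2068/2030 = 1.018719
Link 2002→2003:
ΣP(2003)Q(2002) = 10×106 + 2×201 + 28×42 = 1060 + 402 + 1176 = 2638
ΣP(2002)Q(2002) = 8×106 + 2×201 + 22×42 = 848 + 402 + 924 = 2174
link = 2638/2174 = 1.213431
Chained index = 100 × 1.018719 × 1.213431 = 123.6146

123.61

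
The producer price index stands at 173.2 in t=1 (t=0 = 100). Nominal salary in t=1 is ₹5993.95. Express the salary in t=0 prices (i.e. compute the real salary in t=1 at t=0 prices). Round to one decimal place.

Real = Nominal ÷ (Index/100) = 5993.95 ÷ (173.2/100)
     = 5993.95 ÷ 1.732 = 3460.7102

3460.7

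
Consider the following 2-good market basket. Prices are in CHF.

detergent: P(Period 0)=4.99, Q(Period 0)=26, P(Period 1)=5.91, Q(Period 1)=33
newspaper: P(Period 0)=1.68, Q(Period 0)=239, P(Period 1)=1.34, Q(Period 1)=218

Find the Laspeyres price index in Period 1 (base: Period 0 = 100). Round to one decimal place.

89.2

Laspeyres price index uses base-period quantities as weights.
ΣP(Period 1)·Q(Period 0) = 5.91×26 + 1.34×239 = 153.66 + 320.26 = 473.92
ΣP(Period 0)·Q(Period 0) = 4.99×26 + 1.68×239 = 129.74 + 401.52 = 531.26
Index = 473.92 / 531.26 × 100 = 89.2068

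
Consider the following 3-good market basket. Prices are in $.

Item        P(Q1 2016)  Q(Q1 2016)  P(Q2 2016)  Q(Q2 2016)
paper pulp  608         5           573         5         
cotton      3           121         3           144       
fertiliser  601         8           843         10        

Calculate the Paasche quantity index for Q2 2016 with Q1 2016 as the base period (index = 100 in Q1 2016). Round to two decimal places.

Paasche quantity index uses current-period prices as weights.
ΣP(Q2 2016)·Q(Q2 2016) = 573×5 + 3×144 + 843×10 = 2865 + 432 + 8430 = 11727
ΣP(Q2 2016)·Q(Q1 2016) = 573×5 + 3×121 + 843×8 = 2865 + 363 + 6744 = 9972
Index = 11727 / 9972 × 100 = 117.5993

117.60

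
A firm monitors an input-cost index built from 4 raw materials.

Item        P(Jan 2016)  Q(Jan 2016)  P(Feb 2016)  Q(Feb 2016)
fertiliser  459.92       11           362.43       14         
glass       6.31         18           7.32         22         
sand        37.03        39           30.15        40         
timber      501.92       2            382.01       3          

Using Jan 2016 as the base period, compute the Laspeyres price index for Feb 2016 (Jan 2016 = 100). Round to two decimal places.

Laspeyres price index uses base-period quantities as weights.
ΣP(Feb 2016)·Q(Jan 2016) = 362.43×11 + 7.32×18 + 30.15×39 + 382.01×2 = 3986.73 + 131.76 + 1175.85 + 764.02 = 6058.36
ΣP(Jan 2016)·Q(Jan 2016) = 459.92×11 + 6.31×18 + 37.03×39 + 501.92×2 = 5059.12 + 113.58 + 1444.17 + 1003.84 = 7620.71
Index = 6058.36 / 7620.71 × 100 = 79.4986

79.50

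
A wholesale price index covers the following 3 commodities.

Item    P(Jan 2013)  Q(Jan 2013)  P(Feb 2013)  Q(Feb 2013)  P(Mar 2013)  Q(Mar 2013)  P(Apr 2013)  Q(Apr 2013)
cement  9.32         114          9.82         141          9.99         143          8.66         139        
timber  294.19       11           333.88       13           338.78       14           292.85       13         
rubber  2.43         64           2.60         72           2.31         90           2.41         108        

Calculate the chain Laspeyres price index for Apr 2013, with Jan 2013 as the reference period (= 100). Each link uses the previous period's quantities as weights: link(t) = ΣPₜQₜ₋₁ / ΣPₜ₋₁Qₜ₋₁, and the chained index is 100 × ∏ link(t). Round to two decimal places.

Link Jan 2013→Feb 2013:
ΣP(Feb 2013)Q(Jan 2013) = 9.82×114 + 333.88×11 + 2.60×64 = 1119.48 + 3672.68 + 166.4 = 4958.56
ΣP(Jan 2013)Q(Jan 2013) = 9.32×114 + 294.19×11 + 2.43×64 = 1062.48 + 3236.09 + 155.52 = 4454.09
link = 4958.56/4454.09 = 1.113260
Link Feb 2013→Mar 2013:
ΣP(Mar 2013)Q(Feb 2013) = 9.99×141 + 338.78×13 + 2.31×72 = 1408.59 + 4404.14 + 166.32 = 5979.05
ΣP(Feb 2013)Q(Feb 2013) = 9.82×141 + 333.88×13 + 2.60×72 = 1384.62 + 4340.44 + 187.2 = 5912.26
link = 5979.05/5912.26 = 1.011297
Link Mar 2013→Apr 2013:
ΣP(Apr 2013)Q(Mar 2013) = 8.66×143 + 292.85×14 + 2.41×90 = 1238.38 + 4099.9 + 216.9 = 5555.18
ΣP(Mar 2013)Q(Mar 2013) = 9.99×143 + 338.78×14 + 2.31×90 = 1428.57 + 4742.92 + 207.9 = 6379.39
link = 5555.18/6379.39 = 0.870801
Chained index = 100 × 1.113260 × 1.011297 × 0.870801 = 98.0380

98.04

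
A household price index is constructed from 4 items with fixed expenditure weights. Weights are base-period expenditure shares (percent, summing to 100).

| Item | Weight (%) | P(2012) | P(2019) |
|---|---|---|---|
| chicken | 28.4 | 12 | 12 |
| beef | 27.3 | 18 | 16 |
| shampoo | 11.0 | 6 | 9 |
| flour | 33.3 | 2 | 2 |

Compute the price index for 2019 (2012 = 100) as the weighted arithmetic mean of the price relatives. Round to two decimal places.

102.47

chicken: 28.4 × (12/12) = 28.4 × 1.000000 = 28.4000
beef: 27.3 × (16/18) = 27.3 × 0.888889 = 24.2667
shampoo: 11.0 × (9/6) = 11.0 × 1.500000 = 16.5000
flour: 33.3 × (2/2) = 33.3 × 1.000000 = 33.3000
Index = Σ wᵢ·(p₁ᵢ/p₀ᵢ) = 28.4000 + 24.2667 + 16.5000 + 33.3000 = 102.4667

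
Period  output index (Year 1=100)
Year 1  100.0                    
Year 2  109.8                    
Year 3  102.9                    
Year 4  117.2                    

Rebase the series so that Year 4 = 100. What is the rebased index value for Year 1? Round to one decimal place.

Rebased(Year 1) = 100.0 / 117.2 × 100 = 85.3242

85.3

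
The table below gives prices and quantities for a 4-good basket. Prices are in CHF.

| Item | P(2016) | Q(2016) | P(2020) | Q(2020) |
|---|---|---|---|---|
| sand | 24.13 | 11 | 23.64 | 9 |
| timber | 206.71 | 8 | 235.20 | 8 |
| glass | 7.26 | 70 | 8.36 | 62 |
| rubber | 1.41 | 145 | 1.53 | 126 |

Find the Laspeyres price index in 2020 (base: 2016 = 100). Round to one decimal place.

112.0

Laspeyres price index uses base-period quantities as weights.
ΣP(2020)·Q(2016) = 23.64×11 + 235.20×8 + 8.36×70 + 1.53×145 = 260.04 + 1881.6 + 585.2 + 221.85 = 2948.69
ΣP(2016)·Q(2016) = 24.13×11 + 206.71×8 + 7.26×70 + 1.41×145 = 265.43 + 1653.68 + 508.2 + 204.45 = 2631.76
Index = 2948.69 / 2631.76 × 100 = 112.0425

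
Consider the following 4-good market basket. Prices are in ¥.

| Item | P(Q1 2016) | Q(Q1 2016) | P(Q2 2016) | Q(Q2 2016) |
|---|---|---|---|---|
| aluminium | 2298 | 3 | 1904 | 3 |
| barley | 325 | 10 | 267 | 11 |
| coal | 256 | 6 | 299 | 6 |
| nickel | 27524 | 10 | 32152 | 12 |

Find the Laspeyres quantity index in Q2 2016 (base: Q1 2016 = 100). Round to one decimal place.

Laspeyres quantity index uses base-period prices as weights.
ΣP(Q1 2016)·Q(Q2 2016) = 2298×3 + 325×11 + 256×6 + 27524×12 = 6894 + 3575 + 1536 + 330288 = 342293
ΣP(Q1 2016)·Q(Q1 2016) = 2298×3 + 325×10 + 256×6 + 27524×10 = 6894 + 3250 + 1536 + 275240 = 286920
Index = 342293 / 286920 × 100 = 119.2991

119.3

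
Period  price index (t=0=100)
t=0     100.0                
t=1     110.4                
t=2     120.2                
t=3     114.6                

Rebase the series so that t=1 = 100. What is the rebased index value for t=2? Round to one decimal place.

108.9

Rebased(t=2) = 120.2 / 110.4 × 100 = 108.8768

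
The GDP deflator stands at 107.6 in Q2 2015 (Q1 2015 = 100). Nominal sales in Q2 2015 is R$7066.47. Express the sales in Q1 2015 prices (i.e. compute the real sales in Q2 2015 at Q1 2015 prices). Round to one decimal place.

Real = Nominal ÷ (Index/100) = 7066.47 ÷ (107.6/100)
     = 7066.47 ÷ 1.076 = 6567.3513

6567.4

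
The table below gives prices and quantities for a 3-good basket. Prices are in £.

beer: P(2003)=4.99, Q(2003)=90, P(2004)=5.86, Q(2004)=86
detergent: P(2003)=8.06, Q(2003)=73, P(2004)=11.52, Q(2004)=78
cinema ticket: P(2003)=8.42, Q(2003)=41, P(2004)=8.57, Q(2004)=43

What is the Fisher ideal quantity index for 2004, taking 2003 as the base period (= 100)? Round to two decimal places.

102.84

Laspeyres component (base-period weights):
ΣP(2003)Q(2004) = 4.99×86 + 8.06×78 + 8.42×43 = 429.14 + 628.68 + 362.06 = 1419.88
ΣP(2003)Q(2003) = 4.99×90 + 8.06×73 + 8.42×41 = 449.1 + 588.38 + 345.22 = 1382.7
L = 1419.88 / 1382.7 × 100 = 102.6889
Paasche component (current-period weights):
ΣP(2004)Q(2004) = 5.86×86 + 11.52×78 + 8.57×43 = 503.96 + 898.56 + 368.51 = 1771.03
ΣP(2004)Q(2003) = 5.86×90 + 11.52×73 + 8.57×41 = 527.4 + 840.96 + 351.37 = 1719.73
P = 1771.03 / 1719.73 × 100 = 102.9830
Fisher = √(L × P) = √(102.6889 × 102.9830) = 102.8359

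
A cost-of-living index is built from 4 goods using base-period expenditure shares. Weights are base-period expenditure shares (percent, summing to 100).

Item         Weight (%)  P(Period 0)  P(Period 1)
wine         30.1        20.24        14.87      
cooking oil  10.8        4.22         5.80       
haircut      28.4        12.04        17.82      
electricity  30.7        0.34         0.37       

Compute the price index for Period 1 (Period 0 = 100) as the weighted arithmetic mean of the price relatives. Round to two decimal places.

112.40

wine: 30.1 × (14.87/20.24) = 30.1 × 0.734684 = 22.1140
cooking oil: 10.8 × (5.80/4.22) = 10.8 × 1.374408 = 14.8436
haircut: 28.4 × (17.82/12.04) = 28.4 × 1.480066 = 42.0339
electricity: 30.7 × (0.37/0.34) = 30.7 × 1.088235 = 33.4088
Index = Σ wᵢ·(p₁ᵢ/p₀ᵢ) = 22.1140 + 14.8436 + 42.0339 + 33.4088 = 112.4003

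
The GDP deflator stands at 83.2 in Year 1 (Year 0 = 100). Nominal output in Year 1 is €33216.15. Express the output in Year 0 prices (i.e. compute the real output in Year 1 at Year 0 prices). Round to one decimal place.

39923.3

Real = Nominal ÷ (Index/100) = 33216.15 ÷ (83.2/100)
     = 33216.15 ÷ 0.832 = 39923.2572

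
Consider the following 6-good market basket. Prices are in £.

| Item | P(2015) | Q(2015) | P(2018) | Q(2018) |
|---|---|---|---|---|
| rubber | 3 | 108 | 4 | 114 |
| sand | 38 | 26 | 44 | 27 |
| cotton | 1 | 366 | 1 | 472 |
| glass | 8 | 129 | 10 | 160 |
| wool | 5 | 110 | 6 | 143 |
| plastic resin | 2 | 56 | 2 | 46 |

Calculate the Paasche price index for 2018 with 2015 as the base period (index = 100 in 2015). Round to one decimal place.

118.8

Paasche price index uses current-period quantities as weights.
ΣP(2018)·Q(2018) = 4×114 + 44×27 + 1×472 + 10×160 + 6×143 + 2×46 = 456 + 1188 + 472 + 1600 + 858 + 92 = 4666
ΣP(2015)·Q(2018) = 3×114 + 38×27 + 1×472 + 8×160 + 5×143 + 2×46 = 342 + 1026 + 472 + 1280 + 715 + 92 = 3927
Index = 4666 / 3927 × 100 = 118.8184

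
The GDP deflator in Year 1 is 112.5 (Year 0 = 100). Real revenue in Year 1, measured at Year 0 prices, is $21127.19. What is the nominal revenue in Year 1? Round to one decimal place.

Nominal = Real × (Index/100) = 21127.19 × (112.5/100)
        = 21127.19 × 1.125 = 23768.0887

23768.1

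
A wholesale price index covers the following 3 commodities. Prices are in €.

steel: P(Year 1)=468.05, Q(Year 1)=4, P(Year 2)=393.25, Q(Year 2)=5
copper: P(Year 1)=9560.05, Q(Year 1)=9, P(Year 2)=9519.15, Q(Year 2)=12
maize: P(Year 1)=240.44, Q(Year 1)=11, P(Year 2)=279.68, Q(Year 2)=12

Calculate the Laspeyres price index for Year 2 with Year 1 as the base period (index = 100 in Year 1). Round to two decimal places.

Laspeyres price index uses base-period quantities as weights.
ΣP(Year 2)·Q(Year 1) = 393.25×4 + 9519.15×9 + 279.68×11 = 1573 + 85672.35 + 3076.48 = 90321.83
ΣP(Year 1)·Q(Year 1) = 468.05×4 + 9560.05×9 + 240.44×11 = 1872.2 + 86040.45 + 2644.84 = 90557.49
Index = 90321.83 / 90557.49 × 100 = 99.7398

99.74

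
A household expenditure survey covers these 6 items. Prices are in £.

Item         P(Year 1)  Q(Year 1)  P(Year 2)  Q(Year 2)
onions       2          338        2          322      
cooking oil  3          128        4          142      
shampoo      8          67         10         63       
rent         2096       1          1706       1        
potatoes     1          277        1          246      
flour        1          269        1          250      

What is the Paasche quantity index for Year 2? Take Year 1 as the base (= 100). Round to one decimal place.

Paasche quantity index uses current-period prices as weights.
ΣP(Year 2)·Q(Year 2) = 2×322 + 4×142 + 10×63 + 1706×1 + 1×246 + 1×250 = 644 + 568 + 630 + 1706 + 246 + 250 = 4044
ΣP(Year 2)·Q(Year 1) = 2×338 + 4×128 + 10×67 + 1706×1 + 1×277 + 1×269 = 676 + 512 + 670 + 1706 + 277 + 269 = 4110
Index = 4044 / 4110 × 100 = 98.3942

98.4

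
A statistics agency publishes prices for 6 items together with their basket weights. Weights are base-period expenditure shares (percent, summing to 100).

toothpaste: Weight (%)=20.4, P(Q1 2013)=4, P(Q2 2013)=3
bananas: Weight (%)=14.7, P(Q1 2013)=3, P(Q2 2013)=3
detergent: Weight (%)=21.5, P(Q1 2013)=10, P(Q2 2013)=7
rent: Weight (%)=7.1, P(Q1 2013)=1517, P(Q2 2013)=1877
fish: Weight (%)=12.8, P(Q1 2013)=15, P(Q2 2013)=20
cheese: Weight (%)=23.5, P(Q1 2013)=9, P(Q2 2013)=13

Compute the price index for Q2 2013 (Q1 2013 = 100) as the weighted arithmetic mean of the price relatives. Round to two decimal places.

toothpaste: 20.4 × (3/4) = 20.4 × 0.750000 = 15.3000
bananas: 14.7 × (3/3) = 14.7 × 1.000000 = 14.7000
detergent: 21.5 × (7/10) = 21.5 × 0.700000 = 15.0500
rent: 7.1 × (1877/1517) = 7.1 × 1.237310 = 8.7849
fish: 12.8 × (20/15) = 12.8 × 1.333333 = 17.0667
cheese: 23.5 × (13/9) = 23.5 × 1.444444 = 33.9444
Index = Σ wᵢ·(p₁ᵢ/p₀ᵢ) = 15.3000 + 14.7000 + 15.0500 + 8.7849 + 17.0667 + 33.9444 = 104.8460

104.85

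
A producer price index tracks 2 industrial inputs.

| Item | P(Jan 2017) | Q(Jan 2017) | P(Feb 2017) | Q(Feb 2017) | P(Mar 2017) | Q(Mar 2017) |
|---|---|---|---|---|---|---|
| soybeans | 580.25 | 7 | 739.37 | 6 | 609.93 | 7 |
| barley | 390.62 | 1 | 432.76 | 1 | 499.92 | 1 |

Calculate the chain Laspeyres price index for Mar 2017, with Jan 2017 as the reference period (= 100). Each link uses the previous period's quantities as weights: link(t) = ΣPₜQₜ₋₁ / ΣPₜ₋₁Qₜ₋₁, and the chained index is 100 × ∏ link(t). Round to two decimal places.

Link Jan 2017→Feb 2017:
ΣP(Feb 2017)Q(Jan 2017) = 739.37×7 + 432.76×1 = 5175.59 + 432.76 = 5608.35
ΣP(Jan 2017)Q(Jan 2017) = 580.25×7 + 390.62×1 = 4061.75 + 390.62 = 4452.37
link = 5608.35/4452.37 = 1.259633
Link Feb 2017→Mar 2017:
ΣP(Mar 2017)Q(Feb 2017) = 609.93×6 + 499.92×1 = 3659.58 + 499.92 = 4159.5
ΣP(Feb 2017)Q(Feb 2017) = 739.37×6 + 432.76×1 = 4436.22 + 432.76 = 4868.98
link = 4159.5/4868.98 = 0.854286
Chained index = 100 × 1.259633 × 0.854286 = 107.6086

107.61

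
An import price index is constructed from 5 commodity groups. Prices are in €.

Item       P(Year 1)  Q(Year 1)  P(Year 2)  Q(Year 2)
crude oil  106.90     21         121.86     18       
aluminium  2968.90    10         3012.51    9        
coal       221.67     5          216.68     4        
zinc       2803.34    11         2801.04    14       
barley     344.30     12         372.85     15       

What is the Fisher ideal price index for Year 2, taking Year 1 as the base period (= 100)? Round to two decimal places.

101.47

Laspeyres component (base-period weights):
ΣP(Year 2)Q(Year 1) = 121.86×21 + 3012.51×10 + 216.68×5 + 2801.04×11 + 372.85×12 = 2559.06 + 30125.1 + 1083.4 + 30811.44 + 4474.2 = 69053.2
ΣP(Year 1)Q(Year 1) = 106.90×21 + 2968.90×10 + 221.67×5 + 2803.34×11 + 344.30×12 = 2244.9 + 29689 + 1108.35 + 30836.74 + 4131.6 = 68010.59
L = 69053.2 / 68010.59 × 100 = 101.5330
Paasche component (current-period weights):
ΣP(Year 2)Q(Year 2) = 121.86×18 + 3012.51×9 + 216.68×4 + 2801.04×14 + 372.85×15 = 2193.48 + 27112.59 + 866.72 + 39214.56 + 5592.75 = 74980.1
ΣP(Year 1)Q(Year 2) = 106.90×18 + 2968.90×9 + 221.67×4 + 2803.34×14 + 344.30×15 = 1924.2 + 26720.1 + 886.68 + 39246.76 + 5164.5 = 73942.24
P = 74980.1 / 73942.24 × 100 = 101.4036
Fisher = √(L × P) = √(101.5330 × 101.4036) = 101.4683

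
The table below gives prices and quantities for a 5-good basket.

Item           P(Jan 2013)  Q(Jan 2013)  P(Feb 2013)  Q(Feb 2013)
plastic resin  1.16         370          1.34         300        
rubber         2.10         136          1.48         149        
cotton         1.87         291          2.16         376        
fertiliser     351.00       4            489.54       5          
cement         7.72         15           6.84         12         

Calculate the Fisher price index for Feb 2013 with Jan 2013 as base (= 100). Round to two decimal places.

122.65

Laspeyres component (base-period weights):
ΣP(Feb 2013)Q(Jan 2013) = 1.34×370 + 1.48×136 + 2.16×291 + 489.54×4 + 6.84×15 = 495.8 + 201.28 + 628.56 + 1958.16 + 102.6 = 3386.4
ΣP(Jan 2013)Q(Jan 2013) = 1.16×370 + 2.10×136 + 1.87×291 + 351.00×4 + 7.72×15 = 429.2 + 285.6 + 544.17 + 1404 + 115.8 = 2778.77
L = 3386.4 / 2778.77 × 100 = 121.8669
Paasche component (current-period weights):
ΣP(Feb 2013)Q(Feb 2013) = 1.34×300 + 1.48×149 + 2.16×376 + 489.54×5 + 6.84×12 = 402 + 220.52 + 812.16 + 2447.7 + 82.08 = 3964.46
ΣP(Jan 2013)Q(Feb 2013) = 1.16×300 + 2.10×149 + 1.87×376 + 351.00×5 + 7.72×12 = 348 + 312.9 + 703.12 + 1755 + 92.64 = 3211.66
P = 3964.46 / 3211.66 × 100 = 123.4396
Fisher = √(L × P) = √(121.8669 × 123.4396) = 122.6507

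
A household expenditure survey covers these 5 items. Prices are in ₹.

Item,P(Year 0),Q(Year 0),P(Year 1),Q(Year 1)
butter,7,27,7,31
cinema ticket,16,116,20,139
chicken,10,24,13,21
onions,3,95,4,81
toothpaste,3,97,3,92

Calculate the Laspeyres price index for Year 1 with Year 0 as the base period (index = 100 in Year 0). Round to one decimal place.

122.1

Laspeyres price index uses base-period quantities as weights.
ΣP(Year 1)·Q(Year 0) = 7×27 + 20×116 + 13×24 + 4×95 + 3×97 = 189 + 2320 + 312 + 380 + 291 = 3492
ΣP(Year 0)·Q(Year 0) = 7×27 + 16×116 + 10×24 + 3×95 + 3×97 = 189 + 1856 + 240 + 285 + 291 = 2861
Index = 3492 / 2861 × 100 = 122.0552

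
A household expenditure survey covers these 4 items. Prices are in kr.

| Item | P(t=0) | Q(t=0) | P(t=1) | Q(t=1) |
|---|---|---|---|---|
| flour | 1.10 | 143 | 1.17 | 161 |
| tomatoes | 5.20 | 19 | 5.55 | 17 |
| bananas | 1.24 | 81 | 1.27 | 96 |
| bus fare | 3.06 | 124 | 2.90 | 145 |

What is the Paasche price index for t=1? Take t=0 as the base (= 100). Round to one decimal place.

Paasche price index uses current-period quantities as weights.
ΣP(t=1)·Q(t=1) = 1.17×161 + 5.55×17 + 1.27×96 + 2.90×145 = 188.37 + 94.35 + 121.92 + 420.5 = 825.14
ΣP(t=0)·Q(t=1) = 1.10×161 + 5.20×17 + 1.24×96 + 3.06×145 = 177.1 + 88.4 + 119.04 + 443.7 = 828.24
Index = 825.14 / 828.24 × 100 = 99.6257

99.6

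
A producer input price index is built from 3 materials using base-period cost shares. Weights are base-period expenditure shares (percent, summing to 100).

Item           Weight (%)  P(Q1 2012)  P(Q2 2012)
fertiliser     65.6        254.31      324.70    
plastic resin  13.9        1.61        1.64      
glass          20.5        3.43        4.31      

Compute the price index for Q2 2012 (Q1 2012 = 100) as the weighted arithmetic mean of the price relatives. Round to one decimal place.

fertiliser: 65.6 × (324.70/254.31) = 65.6 × 1.276788 = 83.7573
plastic resin: 13.9 × (1.64/1.61) = 13.9 × 1.018634 = 14.1590
glass: 20.5 × (4.31/3.43) = 20.5 × 1.256560 = 25.7595
Index = Σ wᵢ·(p₁ᵢ/p₀ᵢ) = 83.7573 + 14.1590 + 25.7595 = 123.6758

123.7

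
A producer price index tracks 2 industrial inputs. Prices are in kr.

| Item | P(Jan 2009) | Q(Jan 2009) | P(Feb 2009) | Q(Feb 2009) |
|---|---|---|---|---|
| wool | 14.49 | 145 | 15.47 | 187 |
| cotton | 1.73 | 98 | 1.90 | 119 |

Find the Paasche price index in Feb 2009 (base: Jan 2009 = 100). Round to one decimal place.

107.0

Paasche price index uses current-period quantities as weights.
ΣP(Feb 2009)·Q(Feb 2009) = 15.47×187 + 1.90×119 = 2892.89 + 226.1 = 3118.99
ΣP(Jan 2009)·Q(Feb 2009) = 14.49×187 + 1.73×119 = 2709.63 + 205.87 = 2915.5
Index = 3118.99 / 2915.5 × 100 = 106.9796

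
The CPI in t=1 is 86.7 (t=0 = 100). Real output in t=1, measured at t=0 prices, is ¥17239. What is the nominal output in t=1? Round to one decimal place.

14946.2

Nominal = Real × (Index/100) = 17239 × (86.7/100)
        = 17239 × 0.867 = 14946.2130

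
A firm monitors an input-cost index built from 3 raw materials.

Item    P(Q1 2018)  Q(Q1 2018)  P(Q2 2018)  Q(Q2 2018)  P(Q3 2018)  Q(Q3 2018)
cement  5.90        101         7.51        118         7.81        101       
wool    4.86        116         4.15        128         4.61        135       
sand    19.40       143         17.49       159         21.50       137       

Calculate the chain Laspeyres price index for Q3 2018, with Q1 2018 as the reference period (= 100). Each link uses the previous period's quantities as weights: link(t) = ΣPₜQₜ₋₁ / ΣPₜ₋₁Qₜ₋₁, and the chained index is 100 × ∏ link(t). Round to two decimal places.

Link Q1 2018→Q2 2018:
ΣP(Q2 2018)Q(Q1 2018) = 7.51×101 + 4.15×116 + 17.49×143 = 758.51 + 481.4 + 2501.07 = 3740.98
ΣP(Q1 2018)Q(Q1 2018) = 5.90×101 + 4.86×116 + 19.40×143 = 595.9 + 563.76 + 2774.2 = 3933.86
link = 3740.98/3933.86 = 0.950969
Link Q2 2018→Q3 2018:
ΣP(Q3 2018)Q(Q2 2018) = 7.81×118 + 4.61×128 + 21.50×159 = 921.58 + 590.08 + 3418.5 = 4930.16
ΣP(Q2 2018)Q(Q2 2018) = 7.51×118 + 4.15×128 + 17.49×159 = 886.18 + 531.2 + 2780.91 = 4198.29
link = 4930.16/4198.29 = 1.174326
Chained index = 100 × 0.950969 × 1.174326 = 111.6748

111.67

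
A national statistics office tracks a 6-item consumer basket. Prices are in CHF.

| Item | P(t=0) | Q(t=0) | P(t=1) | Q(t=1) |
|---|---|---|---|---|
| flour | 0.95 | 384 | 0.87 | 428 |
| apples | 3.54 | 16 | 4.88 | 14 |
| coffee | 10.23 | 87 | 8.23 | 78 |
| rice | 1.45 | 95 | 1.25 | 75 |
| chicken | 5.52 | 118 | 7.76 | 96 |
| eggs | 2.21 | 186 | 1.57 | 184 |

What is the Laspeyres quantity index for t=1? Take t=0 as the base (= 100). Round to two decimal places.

Laspeyres quantity index uses base-period prices as weights.
ΣP(t=0)·Q(t=1) = 0.95×428 + 3.54×14 + 10.23×78 + 1.45×75 + 5.52×96 + 2.21×184 = 406.6 + 49.56 + 797.94 + 108.75 + 529.92 + 406.64 = 2299.41
ΣP(t=0)·Q(t=0) = 0.95×384 + 3.54×16 + 10.23×87 + 1.45×95 + 5.52×118 + 2.21×186 = 364.8 + 56.64 + 890.01 + 137.75 + 651.36 + 411.06 = 2511.62
Index = 2299.41 / 2511.62 × 100 = 91.5509

91.55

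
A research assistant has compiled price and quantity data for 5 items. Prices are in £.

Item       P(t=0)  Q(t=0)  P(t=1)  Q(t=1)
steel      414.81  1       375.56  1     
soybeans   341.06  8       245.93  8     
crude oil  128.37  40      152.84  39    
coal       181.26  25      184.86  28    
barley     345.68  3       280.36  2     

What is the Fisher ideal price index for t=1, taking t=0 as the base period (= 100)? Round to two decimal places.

Laspeyres component (base-period weights):
ΣP(t=1)Q(t=0) = 375.56×1 + 245.93×8 + 152.84×40 + 184.86×25 + 280.36×3 = 375.56 + 1967.44 + 6113.6 + 4621.5 + 841.08 = 13919.18
ΣP(t=0)Q(t=0) = 414.81×1 + 341.06×8 + 128.37×40 + 181.26×25 + 345.68×3 = 414.81 + 2728.48 + 5134.8 + 4531.5 + 1037.04 = 13846.63
L = 13919.18 / 13846.63 × 100 = 100.5240
Paasche component (current-period weights):
ΣP(t=1)Q(t=1) = 375.56×1 + 245.93×8 + 152.84×39 + 184.86×28 + 280.36×2 = 375.56 + 1967.44 + 5960.76 + 5176.08 + 560.72 = 14040.56
ΣP(t=0)Q(t=1) = 414.81×1 + 341.06×8 + 128.37×39 + 181.26×28 + 345.68×2 = 414.81 + 2728.48 + 5006.43 + 5075.28 + 691.36 = 13916.36
P = 14040.56 / 13916.36 × 100 = 100.8925
Fisher = √(L × P) = √(100.5240 × 100.8925) = 100.7080

100.71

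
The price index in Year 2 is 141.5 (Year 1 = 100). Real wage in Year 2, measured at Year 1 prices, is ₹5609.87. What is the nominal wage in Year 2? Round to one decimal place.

7938.0

Nominal = Real × (Index/100) = 5609.87 × (141.5/100)
        = 5609.87 × 1.415 = 7937.9660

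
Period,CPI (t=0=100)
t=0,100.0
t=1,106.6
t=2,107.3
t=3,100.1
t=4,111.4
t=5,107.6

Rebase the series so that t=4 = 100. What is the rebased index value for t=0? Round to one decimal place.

89.8

Rebased(t=0) = 100.0 / 111.4 × 100 = 89.7666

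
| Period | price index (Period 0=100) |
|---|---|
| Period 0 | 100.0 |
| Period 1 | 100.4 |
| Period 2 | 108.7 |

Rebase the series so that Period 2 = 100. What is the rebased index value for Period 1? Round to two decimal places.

Rebased(Period 1) = 100.4 / 108.7 × 100 = 92.3643

92.36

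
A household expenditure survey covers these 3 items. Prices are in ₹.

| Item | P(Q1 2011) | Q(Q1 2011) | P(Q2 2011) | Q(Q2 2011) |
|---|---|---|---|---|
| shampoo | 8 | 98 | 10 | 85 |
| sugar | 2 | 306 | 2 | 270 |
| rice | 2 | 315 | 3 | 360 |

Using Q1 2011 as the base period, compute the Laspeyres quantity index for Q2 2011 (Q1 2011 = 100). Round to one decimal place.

95.8

Laspeyres quantity index uses base-period prices as weights.
ΣP(Q1 2011)·Q(Q2 2011) = 8×85 + 2×270 + 2×360 = 680 + 540 + 720 = 1940
ΣP(Q1 2011)·Q(Q1 2011) = 8×98 + 2×306 + 2×315 = 784 + 612 + 630 = 2026
Index = 1940 / 2026 × 100 = 95.7552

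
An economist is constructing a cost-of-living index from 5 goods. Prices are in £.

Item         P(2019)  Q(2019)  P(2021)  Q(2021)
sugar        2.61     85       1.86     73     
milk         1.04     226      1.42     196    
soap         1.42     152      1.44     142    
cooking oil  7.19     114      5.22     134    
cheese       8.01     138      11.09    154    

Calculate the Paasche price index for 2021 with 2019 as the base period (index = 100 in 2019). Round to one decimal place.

Paasche price index uses current-period quantities as weights.
ΣP(2021)·Q(2021) = 1.86×73 + 1.42×196 + 1.44×142 + 5.22×134 + 11.09×154 = 135.78 + 278.32 + 204.48 + 699.48 + 1707.86 = 3025.92
ΣP(2019)·Q(2021) = 2.61×73 + 1.04×196 + 1.42×142 + 7.19×134 + 8.01×154 = 190.53 + 203.84 + 201.64 + 963.46 + 1233.54 = 2793.01
Index = 3025.92 / 2793.01 × 100 = 108.3390

108.3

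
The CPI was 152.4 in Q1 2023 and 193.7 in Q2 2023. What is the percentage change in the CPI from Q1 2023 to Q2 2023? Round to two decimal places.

27.10%

Change = (193.7 − 152.4) / 152.4 × 100
       = 41.3 / 152.4 × 100 = 27.0997%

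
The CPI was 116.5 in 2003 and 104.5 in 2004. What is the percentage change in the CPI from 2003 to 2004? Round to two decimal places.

-10.30%

Change = (104.5 − 116.5) / 116.5 × 100
       = -12.0 / 116.5 × 100 = -10.3004%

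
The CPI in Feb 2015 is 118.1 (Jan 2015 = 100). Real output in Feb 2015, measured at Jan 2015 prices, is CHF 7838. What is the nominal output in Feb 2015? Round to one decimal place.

9256.7

Nominal = Real × (Index/100) = 7838 × (118.1/100)
        = 7838 × 1.181 = 9256.6780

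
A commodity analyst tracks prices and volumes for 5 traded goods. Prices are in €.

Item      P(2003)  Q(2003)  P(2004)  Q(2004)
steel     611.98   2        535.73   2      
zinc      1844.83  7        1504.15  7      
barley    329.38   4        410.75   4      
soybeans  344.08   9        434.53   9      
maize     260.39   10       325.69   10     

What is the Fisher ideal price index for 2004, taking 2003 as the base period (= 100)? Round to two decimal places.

96.48

Laspeyres component (base-period weights):
ΣP(2004)Q(2003) = 535.73×2 + 1504.15×7 + 410.75×4 + 434.53×9 + 325.69×10 = 1071.46 + 10529.05 + 1643 + 3910.77 + 3256.9 = 20411.18
ΣP(2003)Q(2003) = 611.98×2 + 1844.83×7 + 329.38×4 + 344.08×9 + 260.39×10 = 1223.96 + 12913.81 + 1317.52 + 3096.72 + 2603.9 = 21155.91
L = 20411.18 / 21155.91 × 100 = 96.4798
Paasche component (current-period weights):
ΣP(2004)Q(2004) = 535.73×2 + 1504.15×7 + 410.75×4 + 434.53×9 + 325.69×10 = 1071.46 + 10529.05 + 1643 + 3910.77 + 3256.9 = 20411.18
ΣP(2003)Q(2004) = 611.98×2 + 1844.83×7 + 329.38×4 + 344.08×9 + 260.39×10 = 1223.96 + 12913.81 + 1317.52 + 3096.72 + 2603.9 = 21155.91
P = 20411.18 / 21155.91 × 100 = 96.4798
Fisher = √(L × P) = √(96.4798 × 96.4798) = 96.4798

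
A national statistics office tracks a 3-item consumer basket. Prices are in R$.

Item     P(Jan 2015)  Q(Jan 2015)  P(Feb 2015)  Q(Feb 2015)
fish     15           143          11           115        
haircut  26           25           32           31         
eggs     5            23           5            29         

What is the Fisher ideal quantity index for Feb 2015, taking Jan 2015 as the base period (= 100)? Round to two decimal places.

Laspeyres component (base-period weights):
ΣP(Jan 2015)Q(Feb 2015) = 15×115 + 26×31 + 5×29 = 1725 + 806 + 145 = 2676
ΣP(Jan 2015)Q(Jan 2015) = 15×143 + 26×25 + 5×23 = 2145 + 650 + 115 = 2910
L = 2676 / 2910 × 100 = 91.9588
Paasche component (current-period weights):
ΣP(Feb 2015)Q(Feb 2015) = 11×115 + 32×31 + 5×29 = 1265 + 992 + 145 = 2402
ΣP(Feb 2015)Q(Jan 2015) = 11×143 + 32×25 + 5×23 = 1573 + 800 + 115 = 2488
P = 2402 / 2488 × 100 = 96.5434
Fisher = √(L × P) = √(91.9588 × 96.5434) = 94.2232

94.22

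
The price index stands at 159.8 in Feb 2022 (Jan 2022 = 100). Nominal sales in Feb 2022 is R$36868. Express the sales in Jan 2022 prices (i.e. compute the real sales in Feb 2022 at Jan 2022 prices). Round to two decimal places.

Real = Nominal ÷ (Index/100) = 36868 ÷ (159.8/100)
     = 36868 ÷ 1.598 = 23071.3392

23071.34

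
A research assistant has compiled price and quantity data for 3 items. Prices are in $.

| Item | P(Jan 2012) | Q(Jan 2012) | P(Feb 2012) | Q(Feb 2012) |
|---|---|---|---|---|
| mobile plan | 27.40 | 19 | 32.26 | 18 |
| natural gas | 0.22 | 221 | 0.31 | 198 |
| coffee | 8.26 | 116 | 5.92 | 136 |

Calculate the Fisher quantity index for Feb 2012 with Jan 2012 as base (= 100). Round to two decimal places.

107.22

Laspeyres component (base-period weights):
ΣP(Jan 2012)Q(Feb 2012) = 27.40×18 + 0.22×198 + 8.26×136 = 493.2 + 43.56 + 1123.36 = 1660.12
ΣP(Jan 2012)Q(Jan 2012) = 27.40×19 + 0.22×221 + 8.26×116 = 520.6 + 48.62 + 958.16 = 1527.38
L = 1660.12 / 1527.38 × 100 = 108.6907
Paasche component (current-period weights):
ΣP(Feb 2012)Q(Feb 2012) = 32.26×18 + 0.31×198 + 5.92×136 = 580.68 + 61.38 + 805.12 = 1447.18
ΣP(Feb 2012)Q(Jan 2012) = 32.26×19 + 0.31×221 + 5.92×116 = 612.94 + 68.51 + 686.72 = 1368.17
P = 1447.18 / 1368.17 × 100 = 105.7749
Fisher = √(L × P) = √(108.6907 × 105.7749) = 107.2229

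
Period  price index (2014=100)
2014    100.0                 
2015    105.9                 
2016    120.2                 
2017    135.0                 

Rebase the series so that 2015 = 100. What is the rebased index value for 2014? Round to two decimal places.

94.43

Rebased(2014) = 100.0 / 105.9 × 100 = 94.4287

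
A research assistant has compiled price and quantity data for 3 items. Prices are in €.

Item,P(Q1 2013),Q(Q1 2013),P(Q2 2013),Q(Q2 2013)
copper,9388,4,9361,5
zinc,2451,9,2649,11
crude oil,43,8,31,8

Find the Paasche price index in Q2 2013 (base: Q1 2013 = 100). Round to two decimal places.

Paasche price index uses current-period quantities as weights.
ΣP(Q2 2013)·Q(Q2 2013) = 9361×5 + 2649×11 + 31×8 = 46805 + 29139 + 248 = 76192
ΣP(Q1 2013)·Q(Q2 2013) = 9388×5 + 2451×11 + 43×8 = 46940 + 26961 + 344 = 74245
Index = 76192 / 74245 × 100 = 102.6224

102.62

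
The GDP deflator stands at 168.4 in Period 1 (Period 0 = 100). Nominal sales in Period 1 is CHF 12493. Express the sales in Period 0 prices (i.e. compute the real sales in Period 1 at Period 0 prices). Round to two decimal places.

Real = Nominal ÷ (Index/100) = 12493 ÷ (168.4/100)
     = 12493 ÷ 1.684 = 7418.6461

7418.65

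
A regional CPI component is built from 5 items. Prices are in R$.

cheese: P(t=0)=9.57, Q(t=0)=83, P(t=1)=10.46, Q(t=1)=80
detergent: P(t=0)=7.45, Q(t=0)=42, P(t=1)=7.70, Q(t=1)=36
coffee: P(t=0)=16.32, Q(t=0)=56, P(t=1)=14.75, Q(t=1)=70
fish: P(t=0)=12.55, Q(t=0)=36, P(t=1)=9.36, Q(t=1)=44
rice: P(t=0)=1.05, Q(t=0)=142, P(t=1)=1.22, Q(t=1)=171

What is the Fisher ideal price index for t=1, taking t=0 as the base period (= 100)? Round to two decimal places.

95.78

Laspeyres component (base-period weights):
ΣP(t=1)Q(t=0) = 10.46×83 + 7.70×42 + 14.75×56 + 9.36×36 + 1.22×142 = 868.18 + 323.4 + 826 + 336.96 + 173.24 = 2527.78
ΣP(t=0)Q(t=0) = 9.57×83 + 7.45×42 + 16.32×56 + 12.55×36 + 1.05×142 = 794.31 + 312.9 + 913.92 + 451.8 + 149.1 = 2622.03
L = 2527.78 / 2622.03 × 100 = 96.4055
Paasche component (current-period weights):
ΣP(t=1)Q(t=1) = 10.46×80 + 7.70×36 + 14.75×70 + 9.36×44 + 1.22×171 = 836.8 + 277.2 + 1032.5 + 411.84 + 208.62 = 2766.96
ΣP(t=0)Q(t=1) = 9.57×80 + 7.45×36 + 16.32×70 + 12.55×44 + 1.05×171 = 765.6 + 268.2 + 1142.4 + 552.2 + 179.55 = 2907.95
P = 2766.96 / 2907.95 × 100 = 95.1516
Fisher = √(L × P) = √(96.4055 × 95.1516) = 95.7765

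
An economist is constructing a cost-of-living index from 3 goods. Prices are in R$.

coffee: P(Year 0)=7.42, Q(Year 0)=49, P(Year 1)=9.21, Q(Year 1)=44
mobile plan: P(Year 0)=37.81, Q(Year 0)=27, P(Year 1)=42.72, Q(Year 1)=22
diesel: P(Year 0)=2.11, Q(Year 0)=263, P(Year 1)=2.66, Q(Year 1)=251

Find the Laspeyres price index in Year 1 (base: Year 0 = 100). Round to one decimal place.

Laspeyres price index uses base-period quantities as weights.
ΣP(Year 1)·Q(Year 0) = 9.21×49 + 42.72×27 + 2.66×263 = 451.29 + 1153.44 + 699.58 = 2304.31
ΣP(Year 0)·Q(Year 0) = 7.42×49 + 37.81×27 + 2.11×263 = 363.58 + 1020.87 + 554.93 = 1939.38
Index = 2304.31 / 1939.38 × 100 = 118.8168

118.8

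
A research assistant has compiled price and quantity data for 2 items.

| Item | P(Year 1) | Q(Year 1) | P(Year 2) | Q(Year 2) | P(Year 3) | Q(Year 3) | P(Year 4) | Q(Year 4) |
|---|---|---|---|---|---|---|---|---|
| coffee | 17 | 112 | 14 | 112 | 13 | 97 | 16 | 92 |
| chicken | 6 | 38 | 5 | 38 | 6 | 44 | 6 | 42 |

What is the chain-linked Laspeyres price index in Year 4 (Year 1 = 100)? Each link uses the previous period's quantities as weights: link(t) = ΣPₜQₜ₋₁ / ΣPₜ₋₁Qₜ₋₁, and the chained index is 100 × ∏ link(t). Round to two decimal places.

94.06

Link Year 1→Year 2:
ΣP(Year 2)Q(Year 1) = 14×112 + 5×38 = 1568 + 190 = 1758
ΣP(Year 1)Q(Year 1) = 17×112 + 6×38 = 1904 + 228 = 2132
link = 1758/2132 = 0.824578
Link Year 2→Year 3:
ΣP(Year 3)Q(Year 2) = 13×112 + 6×38 = 1456 + 228 = 1684
ΣP(Year 2)Q(Year 2) = 14×112 + 5×38 = 1568 + 190 = 1758
link = 1684/1758 = 0.957907
Link Year 3→Year 4:
ΣP(Year 4)Q(Year 3) = 16×97 + 6×44 = 1552 + 264 = 1816
ΣP(Year 3)Q(Year 3) = 13×97 + 6×44 = 1261 + 264 = 1525
link = 1816/1525 = 1.190820
Chained index = 100 × 0.824578 × 0.957907 × 1.190820 = 94.0591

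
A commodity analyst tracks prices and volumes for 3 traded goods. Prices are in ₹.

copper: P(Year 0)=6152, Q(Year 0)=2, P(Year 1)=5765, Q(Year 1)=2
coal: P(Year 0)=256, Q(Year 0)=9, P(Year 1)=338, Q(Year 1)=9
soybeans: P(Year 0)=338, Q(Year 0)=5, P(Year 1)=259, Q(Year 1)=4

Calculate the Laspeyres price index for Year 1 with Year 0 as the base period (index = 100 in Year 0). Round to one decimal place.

97.4

Laspeyres price index uses base-period quantities as weights.
ΣP(Year 1)·Q(Year 0) = 5765×2 + 338×9 + 259×5 = 11530 + 3042 + 1295 = 15867
ΣP(Year 0)·Q(Year 0) = 6152×2 + 256×9 + 338×5 = 12304 + 2304 + 1690 = 16298
Index = 15867 / 16298 × 100 = 97.3555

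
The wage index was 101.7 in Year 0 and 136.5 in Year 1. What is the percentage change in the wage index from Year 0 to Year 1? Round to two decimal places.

Change = (136.5 − 101.7) / 101.7 × 100
       = 34.8 / 101.7 × 100 = 34.2183%

34.22%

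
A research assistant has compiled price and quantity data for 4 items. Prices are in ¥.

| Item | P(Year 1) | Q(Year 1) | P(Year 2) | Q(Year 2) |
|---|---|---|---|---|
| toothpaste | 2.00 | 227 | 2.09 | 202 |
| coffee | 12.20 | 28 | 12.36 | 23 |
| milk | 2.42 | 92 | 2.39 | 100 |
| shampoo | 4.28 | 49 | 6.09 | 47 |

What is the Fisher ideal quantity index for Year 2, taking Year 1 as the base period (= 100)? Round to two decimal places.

91.92

Laspeyres component (base-period weights):
ΣP(Year 1)Q(Year 2) = 2.00×202 + 12.20×23 + 2.42×100 + 4.28×47 = 404 + 280.6 + 242 + 201.16 = 1127.76
ΣP(Year 1)Q(Year 1) = 2.00×227 + 12.20×28 + 2.42×92 + 4.28×49 = 454 + 341.6 + 222.64 + 209.72 = 1227.96
L = 1127.76 / 1227.96 × 100 = 91.8401
Paasche component (current-period weights):
ΣP(Year 2)Q(Year 2) = 2.09×202 + 12.36×23 + 2.39×100 + 6.09×47 = 422.18 + 284.28 + 239 + 286.23 = 1231.69
ΣP(Year 2)Q(Year 1) = 2.09×227 + 12.36×28 + 2.39×92 + 6.09×49 = 474.43 + 346.08 + 219.88 + 298.41 = 1338.8
P = 1231.69 / 1338.8 × 100 = 91.9996
Fisher = √(L × P) = √(91.8401 × 91.9996) = 91.9198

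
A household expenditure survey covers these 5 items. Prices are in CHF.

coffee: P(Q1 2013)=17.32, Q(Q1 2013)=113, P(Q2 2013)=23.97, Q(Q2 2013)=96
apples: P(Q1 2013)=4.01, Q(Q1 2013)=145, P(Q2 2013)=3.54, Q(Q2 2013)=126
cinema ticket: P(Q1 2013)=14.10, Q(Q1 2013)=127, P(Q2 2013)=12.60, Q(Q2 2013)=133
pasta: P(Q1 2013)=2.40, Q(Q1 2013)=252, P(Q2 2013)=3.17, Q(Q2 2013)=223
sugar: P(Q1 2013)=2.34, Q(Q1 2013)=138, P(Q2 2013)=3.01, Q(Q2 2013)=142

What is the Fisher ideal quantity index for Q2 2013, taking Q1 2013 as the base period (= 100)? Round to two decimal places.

Laspeyres component (base-period weights):
ΣP(Q1 2013)Q(Q2 2013) = 17.32×96 + 4.01×126 + 14.10×133 + 2.40×223 + 2.34×142 = 1662.72 + 505.26 + 1875.3 + 535.2 + 332.28 = 4910.76
ΣP(Q1 2013)Q(Q1 2013) = 17.32×113 + 4.01×145 + 14.10×127 + 2.40×252 + 2.34×138 = 1957.16 + 581.45 + 1790.7 + 604.8 + 322.92 = 5257.03
L = 4910.76 / 5257.03 × 100 = 93.4132
Paasche component (current-period weights):
ΣP(Q2 2013)Q(Q2 2013) = 23.97×96 + 3.54×126 + 12.60×133 + 3.17×223 + 3.01×142 = 2301.12 + 446.04 + 1675.8 + 706.91 + 427.42 = 5557.29
ΣP(Q2 2013)Q(Q1 2013) = 23.97×113 + 3.54×145 + 12.60×127 + 3.17×252 + 3.01×138 = 2708.61 + 513.3 + 1600.2 + 798.84 + 415.38 = 6036.33
P = 5557.29 / 6036.33 × 100 = 92.0641
Fisher = √(L × P) = √(93.4132 × 92.0641) = 92.7362

92.74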